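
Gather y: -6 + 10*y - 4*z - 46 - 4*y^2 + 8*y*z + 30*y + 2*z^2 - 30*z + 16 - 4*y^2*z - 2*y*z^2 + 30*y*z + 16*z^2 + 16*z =y^2*(-4*z - 4) + y*(-2*z^2 + 38*z + 40) + 18*z^2 - 18*z - 36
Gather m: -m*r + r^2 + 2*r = -m*r + r^2 + 2*r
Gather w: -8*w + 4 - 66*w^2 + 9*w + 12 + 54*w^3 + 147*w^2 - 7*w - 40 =54*w^3 + 81*w^2 - 6*w - 24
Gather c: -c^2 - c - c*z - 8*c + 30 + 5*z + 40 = -c^2 + c*(-z - 9) + 5*z + 70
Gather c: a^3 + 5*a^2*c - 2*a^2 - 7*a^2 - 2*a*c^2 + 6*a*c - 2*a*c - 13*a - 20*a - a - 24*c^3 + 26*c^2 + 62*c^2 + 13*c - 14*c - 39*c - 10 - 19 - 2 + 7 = a^3 - 9*a^2 - 34*a - 24*c^3 + c^2*(88 - 2*a) + c*(5*a^2 + 4*a - 40) - 24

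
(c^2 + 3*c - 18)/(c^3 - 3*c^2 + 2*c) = (c^2 + 3*c - 18)/(c*(c^2 - 3*c + 2))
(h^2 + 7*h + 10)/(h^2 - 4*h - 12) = (h + 5)/(h - 6)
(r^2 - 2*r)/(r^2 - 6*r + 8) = r/(r - 4)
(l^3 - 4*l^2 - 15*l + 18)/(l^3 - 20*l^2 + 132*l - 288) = (l^2 + 2*l - 3)/(l^2 - 14*l + 48)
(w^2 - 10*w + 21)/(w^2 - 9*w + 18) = (w - 7)/(w - 6)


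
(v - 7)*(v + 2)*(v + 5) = v^3 - 39*v - 70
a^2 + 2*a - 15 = (a - 3)*(a + 5)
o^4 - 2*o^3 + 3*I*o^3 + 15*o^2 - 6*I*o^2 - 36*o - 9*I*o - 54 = (o - 3)*(o + 1)*(o - 3*I)*(o + 6*I)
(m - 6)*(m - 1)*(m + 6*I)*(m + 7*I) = m^4 - 7*m^3 + 13*I*m^3 - 36*m^2 - 91*I*m^2 + 294*m + 78*I*m - 252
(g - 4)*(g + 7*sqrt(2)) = g^2 - 4*g + 7*sqrt(2)*g - 28*sqrt(2)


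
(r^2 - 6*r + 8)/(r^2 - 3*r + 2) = (r - 4)/(r - 1)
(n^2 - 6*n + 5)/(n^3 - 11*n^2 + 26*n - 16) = (n - 5)/(n^2 - 10*n + 16)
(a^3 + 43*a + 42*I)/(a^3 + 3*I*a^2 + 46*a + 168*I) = (a + I)/(a + 4*I)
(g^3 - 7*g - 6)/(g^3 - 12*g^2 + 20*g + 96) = (g^2 - 2*g - 3)/(g^2 - 14*g + 48)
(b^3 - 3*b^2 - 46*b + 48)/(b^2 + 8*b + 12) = (b^2 - 9*b + 8)/(b + 2)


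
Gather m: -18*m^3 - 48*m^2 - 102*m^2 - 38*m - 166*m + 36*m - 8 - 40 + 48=-18*m^3 - 150*m^2 - 168*m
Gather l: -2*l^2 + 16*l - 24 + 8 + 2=-2*l^2 + 16*l - 14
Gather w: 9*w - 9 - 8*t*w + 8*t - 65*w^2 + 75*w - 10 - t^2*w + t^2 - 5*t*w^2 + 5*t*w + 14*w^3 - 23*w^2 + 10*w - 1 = t^2 + 8*t + 14*w^3 + w^2*(-5*t - 88) + w*(-t^2 - 3*t + 94) - 20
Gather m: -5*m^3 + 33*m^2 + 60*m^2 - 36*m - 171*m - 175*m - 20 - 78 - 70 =-5*m^3 + 93*m^2 - 382*m - 168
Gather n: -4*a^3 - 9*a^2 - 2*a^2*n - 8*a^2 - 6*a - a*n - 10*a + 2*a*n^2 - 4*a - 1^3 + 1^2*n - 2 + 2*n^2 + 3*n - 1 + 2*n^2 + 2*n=-4*a^3 - 17*a^2 - 20*a + n^2*(2*a + 4) + n*(-2*a^2 - a + 6) - 4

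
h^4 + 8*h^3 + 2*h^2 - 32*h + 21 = (h - 1)^2*(h + 3)*(h + 7)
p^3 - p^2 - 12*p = p*(p - 4)*(p + 3)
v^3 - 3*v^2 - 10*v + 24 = (v - 4)*(v - 2)*(v + 3)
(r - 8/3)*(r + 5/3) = r^2 - r - 40/9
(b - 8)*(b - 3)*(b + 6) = b^3 - 5*b^2 - 42*b + 144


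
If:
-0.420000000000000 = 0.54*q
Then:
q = -0.78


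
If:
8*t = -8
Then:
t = -1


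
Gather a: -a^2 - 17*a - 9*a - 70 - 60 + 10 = -a^2 - 26*a - 120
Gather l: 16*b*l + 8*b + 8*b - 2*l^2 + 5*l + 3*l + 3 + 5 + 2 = 16*b - 2*l^2 + l*(16*b + 8) + 10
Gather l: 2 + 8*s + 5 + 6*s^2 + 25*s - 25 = 6*s^2 + 33*s - 18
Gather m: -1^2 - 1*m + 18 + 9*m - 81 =8*m - 64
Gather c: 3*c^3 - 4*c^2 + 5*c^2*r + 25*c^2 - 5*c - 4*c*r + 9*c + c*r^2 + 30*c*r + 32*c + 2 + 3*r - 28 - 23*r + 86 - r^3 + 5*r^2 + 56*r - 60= 3*c^3 + c^2*(5*r + 21) + c*(r^2 + 26*r + 36) - r^3 + 5*r^2 + 36*r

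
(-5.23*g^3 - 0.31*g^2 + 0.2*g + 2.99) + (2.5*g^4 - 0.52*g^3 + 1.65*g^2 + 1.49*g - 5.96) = 2.5*g^4 - 5.75*g^3 + 1.34*g^2 + 1.69*g - 2.97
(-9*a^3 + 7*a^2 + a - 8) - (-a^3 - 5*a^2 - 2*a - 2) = -8*a^3 + 12*a^2 + 3*a - 6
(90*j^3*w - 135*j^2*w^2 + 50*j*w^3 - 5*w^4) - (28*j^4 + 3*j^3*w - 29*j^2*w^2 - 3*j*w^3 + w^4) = -28*j^4 + 87*j^3*w - 106*j^2*w^2 + 53*j*w^3 - 6*w^4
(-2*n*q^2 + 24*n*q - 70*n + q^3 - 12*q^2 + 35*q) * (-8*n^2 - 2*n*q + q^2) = 16*n^3*q^2 - 192*n^3*q + 560*n^3 - 4*n^2*q^3 + 48*n^2*q^2 - 140*n^2*q - 4*n*q^4 + 48*n*q^3 - 140*n*q^2 + q^5 - 12*q^4 + 35*q^3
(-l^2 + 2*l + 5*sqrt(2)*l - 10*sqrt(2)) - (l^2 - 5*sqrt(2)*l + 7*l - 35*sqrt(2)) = -2*l^2 - 5*l + 10*sqrt(2)*l + 25*sqrt(2)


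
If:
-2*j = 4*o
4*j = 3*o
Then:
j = 0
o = 0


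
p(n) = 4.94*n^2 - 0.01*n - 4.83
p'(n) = 9.88*n - 0.01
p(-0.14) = -4.73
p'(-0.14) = -1.39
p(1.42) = 5.12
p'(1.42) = 14.02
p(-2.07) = 16.36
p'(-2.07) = -20.46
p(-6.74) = 219.65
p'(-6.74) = -66.60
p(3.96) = 72.60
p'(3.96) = 39.11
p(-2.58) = 28.08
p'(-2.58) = -25.50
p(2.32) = 21.74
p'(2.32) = 22.91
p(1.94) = 13.74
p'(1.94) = 19.16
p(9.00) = 395.22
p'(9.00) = 88.91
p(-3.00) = 39.66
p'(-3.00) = -29.65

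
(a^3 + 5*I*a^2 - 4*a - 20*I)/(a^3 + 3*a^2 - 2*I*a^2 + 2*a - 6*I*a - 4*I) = (a^2 + a*(-2 + 5*I) - 10*I)/(a^2 + a*(1 - 2*I) - 2*I)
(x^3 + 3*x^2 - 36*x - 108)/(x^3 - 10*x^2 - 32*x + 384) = (x^2 - 3*x - 18)/(x^2 - 16*x + 64)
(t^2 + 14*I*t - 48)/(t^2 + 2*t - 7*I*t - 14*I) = (t^2 + 14*I*t - 48)/(t^2 + t*(2 - 7*I) - 14*I)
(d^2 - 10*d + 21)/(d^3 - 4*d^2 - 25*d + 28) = (d - 3)/(d^2 + 3*d - 4)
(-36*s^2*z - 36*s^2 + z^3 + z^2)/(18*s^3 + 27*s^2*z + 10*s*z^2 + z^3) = (-6*s*z - 6*s + z^2 + z)/(3*s^2 + 4*s*z + z^2)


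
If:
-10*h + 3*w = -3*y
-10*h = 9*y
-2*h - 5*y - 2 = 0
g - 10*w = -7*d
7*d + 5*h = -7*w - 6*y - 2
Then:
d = -297/112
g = 697/16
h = 9/16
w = 5/2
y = -5/8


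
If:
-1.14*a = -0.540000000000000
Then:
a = 0.47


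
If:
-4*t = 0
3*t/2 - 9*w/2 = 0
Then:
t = 0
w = 0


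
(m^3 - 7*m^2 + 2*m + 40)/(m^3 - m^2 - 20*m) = (m^2 - 2*m - 8)/(m*(m + 4))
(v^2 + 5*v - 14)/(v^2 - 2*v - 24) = (-v^2 - 5*v + 14)/(-v^2 + 2*v + 24)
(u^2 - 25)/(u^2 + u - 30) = (u + 5)/(u + 6)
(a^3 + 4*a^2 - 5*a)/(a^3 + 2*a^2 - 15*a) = (a - 1)/(a - 3)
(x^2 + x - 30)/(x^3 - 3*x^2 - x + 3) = (x^2 + x - 30)/(x^3 - 3*x^2 - x + 3)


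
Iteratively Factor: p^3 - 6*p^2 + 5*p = (p)*(p^2 - 6*p + 5) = p*(p - 1)*(p - 5)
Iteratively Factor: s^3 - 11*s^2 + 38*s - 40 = (s - 2)*(s^2 - 9*s + 20) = (s - 5)*(s - 2)*(s - 4)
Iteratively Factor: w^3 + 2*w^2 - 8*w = (w + 4)*(w^2 - 2*w) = w*(w + 4)*(w - 2)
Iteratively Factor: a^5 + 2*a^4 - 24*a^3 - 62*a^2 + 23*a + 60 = (a - 5)*(a^4 + 7*a^3 + 11*a^2 - 7*a - 12) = (a - 5)*(a - 1)*(a^3 + 8*a^2 + 19*a + 12) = (a - 5)*(a - 1)*(a + 3)*(a^2 + 5*a + 4) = (a - 5)*(a - 1)*(a + 1)*(a + 3)*(a + 4)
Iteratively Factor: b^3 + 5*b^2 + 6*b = (b + 3)*(b^2 + 2*b) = b*(b + 3)*(b + 2)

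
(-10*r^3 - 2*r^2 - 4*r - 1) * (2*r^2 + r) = -20*r^5 - 14*r^4 - 10*r^3 - 6*r^2 - r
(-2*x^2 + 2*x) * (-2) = 4*x^2 - 4*x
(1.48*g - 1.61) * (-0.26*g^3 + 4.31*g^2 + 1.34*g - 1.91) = -0.3848*g^4 + 6.7974*g^3 - 4.9559*g^2 - 4.9842*g + 3.0751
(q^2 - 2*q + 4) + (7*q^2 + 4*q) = 8*q^2 + 2*q + 4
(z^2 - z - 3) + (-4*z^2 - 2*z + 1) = -3*z^2 - 3*z - 2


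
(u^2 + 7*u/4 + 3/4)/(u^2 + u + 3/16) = 4*(u + 1)/(4*u + 1)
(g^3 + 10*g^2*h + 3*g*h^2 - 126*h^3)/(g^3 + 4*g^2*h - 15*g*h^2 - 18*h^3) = (g + 7*h)/(g + h)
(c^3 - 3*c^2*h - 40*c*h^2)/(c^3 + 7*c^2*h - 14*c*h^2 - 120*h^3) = c*(c - 8*h)/(c^2 + 2*c*h - 24*h^2)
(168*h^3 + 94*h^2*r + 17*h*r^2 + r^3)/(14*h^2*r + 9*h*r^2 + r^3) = (24*h^2 + 10*h*r + r^2)/(r*(2*h + r))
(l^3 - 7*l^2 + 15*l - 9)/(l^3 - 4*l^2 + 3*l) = (l - 3)/l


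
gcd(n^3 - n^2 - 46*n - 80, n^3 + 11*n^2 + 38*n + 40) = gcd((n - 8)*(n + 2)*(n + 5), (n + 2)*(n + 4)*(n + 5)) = n^2 + 7*n + 10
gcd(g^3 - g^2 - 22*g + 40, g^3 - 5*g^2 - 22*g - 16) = 1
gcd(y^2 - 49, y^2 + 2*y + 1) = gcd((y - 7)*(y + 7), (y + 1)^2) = 1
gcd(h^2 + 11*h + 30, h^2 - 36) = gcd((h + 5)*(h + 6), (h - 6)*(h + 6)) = h + 6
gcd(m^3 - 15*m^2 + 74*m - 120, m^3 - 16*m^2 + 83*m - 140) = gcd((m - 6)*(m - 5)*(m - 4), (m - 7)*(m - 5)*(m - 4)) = m^2 - 9*m + 20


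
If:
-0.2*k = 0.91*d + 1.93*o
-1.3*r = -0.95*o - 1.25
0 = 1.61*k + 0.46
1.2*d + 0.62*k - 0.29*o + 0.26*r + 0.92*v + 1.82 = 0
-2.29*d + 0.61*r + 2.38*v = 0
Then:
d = -0.75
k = -0.29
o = 0.38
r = 1.24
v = -1.04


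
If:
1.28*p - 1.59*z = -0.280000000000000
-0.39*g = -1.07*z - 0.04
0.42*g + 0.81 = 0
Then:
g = -1.93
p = -1.14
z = -0.74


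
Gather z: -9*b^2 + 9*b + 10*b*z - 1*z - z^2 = -9*b^2 + 9*b - z^2 + z*(10*b - 1)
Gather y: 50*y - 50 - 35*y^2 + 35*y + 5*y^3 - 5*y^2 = 5*y^3 - 40*y^2 + 85*y - 50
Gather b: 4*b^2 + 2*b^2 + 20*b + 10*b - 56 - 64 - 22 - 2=6*b^2 + 30*b - 144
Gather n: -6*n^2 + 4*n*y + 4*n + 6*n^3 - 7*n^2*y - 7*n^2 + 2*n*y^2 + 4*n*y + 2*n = 6*n^3 + n^2*(-7*y - 13) + n*(2*y^2 + 8*y + 6)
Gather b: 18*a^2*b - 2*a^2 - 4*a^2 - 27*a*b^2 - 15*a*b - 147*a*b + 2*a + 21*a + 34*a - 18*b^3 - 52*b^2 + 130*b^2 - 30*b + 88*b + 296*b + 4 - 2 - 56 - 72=-6*a^2 + 57*a - 18*b^3 + b^2*(78 - 27*a) + b*(18*a^2 - 162*a + 354) - 126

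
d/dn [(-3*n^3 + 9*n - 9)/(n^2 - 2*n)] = 3*(-n^4 + 4*n^3 - 3*n^2 + 6*n - 6)/(n^2*(n^2 - 4*n + 4))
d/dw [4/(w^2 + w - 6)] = 4*(-2*w - 1)/(w^2 + w - 6)^2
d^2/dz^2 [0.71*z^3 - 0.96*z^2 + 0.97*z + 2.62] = 4.26*z - 1.92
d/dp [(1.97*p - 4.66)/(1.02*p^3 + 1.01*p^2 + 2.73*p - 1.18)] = (-4.0188*p^3 + 12.2699*p^2 + 9.4132*p + 10.3972)/(1.0404*p^6 + 2.0604*p^5 + 6.5893*p^4 + 3.1074*p^3 + 5.0693*p^2 - 6.4428*p + 1.3924)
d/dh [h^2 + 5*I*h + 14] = 2*h + 5*I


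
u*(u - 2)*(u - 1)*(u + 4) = u^4 + u^3 - 10*u^2 + 8*u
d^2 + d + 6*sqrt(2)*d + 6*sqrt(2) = (d + 1)*(d + 6*sqrt(2))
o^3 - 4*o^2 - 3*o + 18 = (o - 3)^2*(o + 2)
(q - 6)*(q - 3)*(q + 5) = q^3 - 4*q^2 - 27*q + 90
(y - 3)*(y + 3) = y^2 - 9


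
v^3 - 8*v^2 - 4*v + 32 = (v - 8)*(v - 2)*(v + 2)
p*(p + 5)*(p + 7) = p^3 + 12*p^2 + 35*p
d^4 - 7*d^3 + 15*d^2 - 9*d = d*(d - 3)^2*(d - 1)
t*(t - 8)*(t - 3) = t^3 - 11*t^2 + 24*t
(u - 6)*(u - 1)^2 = u^3 - 8*u^2 + 13*u - 6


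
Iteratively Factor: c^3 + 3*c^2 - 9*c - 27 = (c + 3)*(c^2 - 9) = (c + 3)^2*(c - 3)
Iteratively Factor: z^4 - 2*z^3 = (z)*(z^3 - 2*z^2) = z^2*(z^2 - 2*z) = z^3*(z - 2)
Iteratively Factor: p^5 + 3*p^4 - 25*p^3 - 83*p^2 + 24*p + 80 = (p + 1)*(p^4 + 2*p^3 - 27*p^2 - 56*p + 80) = (p + 1)*(p + 4)*(p^3 - 2*p^2 - 19*p + 20) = (p + 1)*(p + 4)^2*(p^2 - 6*p + 5) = (p - 1)*(p + 1)*(p + 4)^2*(p - 5)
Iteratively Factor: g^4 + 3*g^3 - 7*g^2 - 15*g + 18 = (g - 1)*(g^3 + 4*g^2 - 3*g - 18) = (g - 1)*(g + 3)*(g^2 + g - 6) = (g - 2)*(g - 1)*(g + 3)*(g + 3)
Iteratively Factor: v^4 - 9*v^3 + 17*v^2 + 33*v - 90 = (v - 3)*(v^3 - 6*v^2 - v + 30) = (v - 5)*(v - 3)*(v^2 - v - 6) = (v - 5)*(v - 3)^2*(v + 2)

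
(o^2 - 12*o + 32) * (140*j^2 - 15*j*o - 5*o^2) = 140*j^2*o^2 - 1680*j^2*o + 4480*j^2 - 15*j*o^3 + 180*j*o^2 - 480*j*o - 5*o^4 + 60*o^3 - 160*o^2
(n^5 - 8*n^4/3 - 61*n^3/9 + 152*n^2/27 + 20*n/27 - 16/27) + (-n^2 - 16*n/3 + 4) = n^5 - 8*n^4/3 - 61*n^3/9 + 125*n^2/27 - 124*n/27 + 92/27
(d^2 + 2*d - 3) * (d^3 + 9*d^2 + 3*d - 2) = d^5 + 11*d^4 + 18*d^3 - 23*d^2 - 13*d + 6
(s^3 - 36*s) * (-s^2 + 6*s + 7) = -s^5 + 6*s^4 + 43*s^3 - 216*s^2 - 252*s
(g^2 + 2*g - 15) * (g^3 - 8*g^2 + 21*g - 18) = g^5 - 6*g^4 - 10*g^3 + 144*g^2 - 351*g + 270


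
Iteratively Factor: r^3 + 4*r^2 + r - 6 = (r + 3)*(r^2 + r - 2) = (r - 1)*(r + 3)*(r + 2)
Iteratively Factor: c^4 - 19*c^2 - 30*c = (c + 3)*(c^3 - 3*c^2 - 10*c) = (c - 5)*(c + 3)*(c^2 + 2*c) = (c - 5)*(c + 2)*(c + 3)*(c)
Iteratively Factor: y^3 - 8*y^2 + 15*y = (y - 3)*(y^2 - 5*y) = y*(y - 3)*(y - 5)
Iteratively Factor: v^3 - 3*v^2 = (v - 3)*(v^2) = v*(v - 3)*(v)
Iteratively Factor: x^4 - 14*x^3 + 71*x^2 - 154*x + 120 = (x - 4)*(x^3 - 10*x^2 + 31*x - 30) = (x - 4)*(x - 3)*(x^2 - 7*x + 10) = (x - 4)*(x - 3)*(x - 2)*(x - 5)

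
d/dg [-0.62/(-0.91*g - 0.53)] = -0.5642/(0.91*g + 0.53)^2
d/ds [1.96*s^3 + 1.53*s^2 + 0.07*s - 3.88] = 5.88*s^2 + 3.06*s + 0.07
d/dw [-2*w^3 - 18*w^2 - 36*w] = -6*w^2 - 36*w - 36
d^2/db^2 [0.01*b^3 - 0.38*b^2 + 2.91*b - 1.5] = 0.06*b - 0.76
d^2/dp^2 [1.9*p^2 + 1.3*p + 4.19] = 3.80000000000000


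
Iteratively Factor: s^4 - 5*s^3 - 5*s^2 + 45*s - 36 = (s - 1)*(s^3 - 4*s^2 - 9*s + 36) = (s - 4)*(s - 1)*(s^2 - 9) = (s - 4)*(s - 3)*(s - 1)*(s + 3)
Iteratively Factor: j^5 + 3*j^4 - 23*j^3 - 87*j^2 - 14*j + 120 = (j - 1)*(j^4 + 4*j^3 - 19*j^2 - 106*j - 120) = (j - 1)*(j + 4)*(j^3 - 19*j - 30) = (j - 1)*(j + 2)*(j + 4)*(j^2 - 2*j - 15) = (j - 1)*(j + 2)*(j + 3)*(j + 4)*(j - 5)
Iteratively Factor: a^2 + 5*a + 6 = (a + 3)*(a + 2)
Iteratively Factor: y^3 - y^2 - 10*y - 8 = (y + 1)*(y^2 - 2*y - 8) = (y - 4)*(y + 1)*(y + 2)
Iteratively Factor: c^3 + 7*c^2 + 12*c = (c + 4)*(c^2 + 3*c) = (c + 3)*(c + 4)*(c)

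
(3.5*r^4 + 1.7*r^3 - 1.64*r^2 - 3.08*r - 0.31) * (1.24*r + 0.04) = 4.34*r^5 + 2.248*r^4 - 1.9656*r^3 - 3.8848*r^2 - 0.5076*r - 0.0124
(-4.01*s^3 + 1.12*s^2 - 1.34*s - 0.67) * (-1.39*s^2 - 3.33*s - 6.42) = 5.5739*s^5 + 11.7965*s^4 + 23.8772*s^3 - 1.7969*s^2 + 10.8339*s + 4.3014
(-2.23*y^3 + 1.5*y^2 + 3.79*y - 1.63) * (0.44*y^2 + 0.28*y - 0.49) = -0.9812*y^5 + 0.0356*y^4 + 3.1803*y^3 - 0.391*y^2 - 2.3135*y + 0.7987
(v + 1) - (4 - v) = 2*v - 3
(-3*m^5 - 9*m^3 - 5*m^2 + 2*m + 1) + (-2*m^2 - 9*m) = -3*m^5 - 9*m^3 - 7*m^2 - 7*m + 1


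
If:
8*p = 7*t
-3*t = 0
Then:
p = 0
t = 0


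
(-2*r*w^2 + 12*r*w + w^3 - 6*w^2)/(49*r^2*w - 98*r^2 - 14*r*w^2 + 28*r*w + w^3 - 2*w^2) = w*(-2*r*w + 12*r + w^2 - 6*w)/(49*r^2*w - 98*r^2 - 14*r*w^2 + 28*r*w + w^3 - 2*w^2)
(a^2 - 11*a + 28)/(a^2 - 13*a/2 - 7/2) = 2*(a - 4)/(2*a + 1)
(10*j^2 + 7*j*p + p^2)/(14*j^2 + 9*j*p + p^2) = (5*j + p)/(7*j + p)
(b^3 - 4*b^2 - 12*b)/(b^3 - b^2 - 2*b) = (-b^2 + 4*b + 12)/(-b^2 + b + 2)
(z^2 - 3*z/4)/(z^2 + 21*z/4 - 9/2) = z/(z + 6)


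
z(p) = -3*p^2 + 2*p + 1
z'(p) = 2 - 6*p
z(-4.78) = -77.11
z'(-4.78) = 30.68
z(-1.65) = -10.47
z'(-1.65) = 11.90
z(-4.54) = -69.91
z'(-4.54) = 29.24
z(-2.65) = -25.37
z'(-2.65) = 17.90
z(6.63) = -117.61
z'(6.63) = -37.78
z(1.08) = -0.34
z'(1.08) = -4.48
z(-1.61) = -10.00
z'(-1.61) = 11.66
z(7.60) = -157.08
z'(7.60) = -43.60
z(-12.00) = -455.00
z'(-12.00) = 74.00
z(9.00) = -224.00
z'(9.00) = -52.00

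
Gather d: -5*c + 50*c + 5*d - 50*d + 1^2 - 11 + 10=45*c - 45*d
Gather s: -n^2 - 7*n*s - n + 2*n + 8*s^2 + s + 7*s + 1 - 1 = -n^2 + n + 8*s^2 + s*(8 - 7*n)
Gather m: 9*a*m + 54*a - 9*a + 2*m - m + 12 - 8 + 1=45*a + m*(9*a + 1) + 5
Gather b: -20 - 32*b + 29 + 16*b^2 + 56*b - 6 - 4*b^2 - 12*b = 12*b^2 + 12*b + 3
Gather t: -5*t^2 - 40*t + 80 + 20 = -5*t^2 - 40*t + 100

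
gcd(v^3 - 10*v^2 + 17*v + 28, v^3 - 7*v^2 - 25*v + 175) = v - 7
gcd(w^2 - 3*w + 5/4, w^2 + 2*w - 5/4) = w - 1/2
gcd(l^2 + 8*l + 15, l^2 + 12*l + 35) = l + 5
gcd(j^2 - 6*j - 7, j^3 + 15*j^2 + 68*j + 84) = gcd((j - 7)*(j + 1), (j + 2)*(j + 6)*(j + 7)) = 1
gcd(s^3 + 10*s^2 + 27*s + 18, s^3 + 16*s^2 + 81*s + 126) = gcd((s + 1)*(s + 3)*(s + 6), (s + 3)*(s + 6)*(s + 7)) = s^2 + 9*s + 18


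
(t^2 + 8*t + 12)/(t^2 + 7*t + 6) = (t + 2)/(t + 1)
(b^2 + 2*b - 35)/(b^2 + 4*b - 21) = (b - 5)/(b - 3)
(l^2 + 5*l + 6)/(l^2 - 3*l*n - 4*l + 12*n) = (l^2 + 5*l + 6)/(l^2 - 3*l*n - 4*l + 12*n)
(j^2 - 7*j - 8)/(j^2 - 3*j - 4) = (j - 8)/(j - 4)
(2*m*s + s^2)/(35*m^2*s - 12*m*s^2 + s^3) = (2*m + s)/(35*m^2 - 12*m*s + s^2)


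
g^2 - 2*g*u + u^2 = (-g + u)^2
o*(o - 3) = o^2 - 3*o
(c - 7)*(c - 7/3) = c^2 - 28*c/3 + 49/3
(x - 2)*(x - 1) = x^2 - 3*x + 2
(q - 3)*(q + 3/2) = q^2 - 3*q/2 - 9/2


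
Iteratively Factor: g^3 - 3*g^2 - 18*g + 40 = (g - 5)*(g^2 + 2*g - 8) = (g - 5)*(g - 2)*(g + 4)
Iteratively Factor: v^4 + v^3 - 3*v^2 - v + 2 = (v - 1)*(v^3 + 2*v^2 - v - 2) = (v - 1)^2*(v^2 + 3*v + 2) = (v - 1)^2*(v + 2)*(v + 1)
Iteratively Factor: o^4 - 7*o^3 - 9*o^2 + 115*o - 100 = (o - 5)*(o^3 - 2*o^2 - 19*o + 20) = (o - 5)*(o - 1)*(o^2 - o - 20) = (o - 5)*(o - 1)*(o + 4)*(o - 5)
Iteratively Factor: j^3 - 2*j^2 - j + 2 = (j - 1)*(j^2 - j - 2) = (j - 1)*(j + 1)*(j - 2)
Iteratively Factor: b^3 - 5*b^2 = (b)*(b^2 - 5*b) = b*(b - 5)*(b)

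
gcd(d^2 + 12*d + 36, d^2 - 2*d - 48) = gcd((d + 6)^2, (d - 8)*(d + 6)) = d + 6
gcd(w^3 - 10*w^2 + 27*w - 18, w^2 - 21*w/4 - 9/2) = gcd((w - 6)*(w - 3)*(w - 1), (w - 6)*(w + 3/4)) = w - 6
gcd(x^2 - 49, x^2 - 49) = x^2 - 49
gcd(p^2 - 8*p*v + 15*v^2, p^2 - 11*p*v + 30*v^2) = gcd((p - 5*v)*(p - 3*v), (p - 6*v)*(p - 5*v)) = p - 5*v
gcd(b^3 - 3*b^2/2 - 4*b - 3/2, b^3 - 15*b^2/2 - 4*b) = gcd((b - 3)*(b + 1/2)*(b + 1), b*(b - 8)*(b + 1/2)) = b + 1/2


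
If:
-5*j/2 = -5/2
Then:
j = 1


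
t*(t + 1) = t^2 + t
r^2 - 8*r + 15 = (r - 5)*(r - 3)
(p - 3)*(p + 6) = p^2 + 3*p - 18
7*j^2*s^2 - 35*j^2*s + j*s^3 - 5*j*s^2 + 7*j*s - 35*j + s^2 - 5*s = (7*j + s)*(s - 5)*(j*s + 1)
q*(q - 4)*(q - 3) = q^3 - 7*q^2 + 12*q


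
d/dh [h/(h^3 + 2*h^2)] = 2*(-h - 1)/(h^2*(h + 2)^2)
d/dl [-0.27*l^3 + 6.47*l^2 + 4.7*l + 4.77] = -0.81*l^2 + 12.94*l + 4.7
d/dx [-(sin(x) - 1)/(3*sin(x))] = -cos(x)/(3*sin(x)^2)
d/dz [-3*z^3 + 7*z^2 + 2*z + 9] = -9*z^2 + 14*z + 2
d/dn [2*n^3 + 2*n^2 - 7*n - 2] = 6*n^2 + 4*n - 7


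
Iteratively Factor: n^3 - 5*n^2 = (n - 5)*(n^2) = n*(n - 5)*(n)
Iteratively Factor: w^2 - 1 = (w - 1)*(w + 1)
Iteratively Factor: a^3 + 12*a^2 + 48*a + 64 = (a + 4)*(a^2 + 8*a + 16) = (a + 4)^2*(a + 4)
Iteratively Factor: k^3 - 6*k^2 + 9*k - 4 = (k - 1)*(k^2 - 5*k + 4) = (k - 4)*(k - 1)*(k - 1)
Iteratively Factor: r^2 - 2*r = (r - 2)*(r)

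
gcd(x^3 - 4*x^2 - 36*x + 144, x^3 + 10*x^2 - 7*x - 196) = x - 4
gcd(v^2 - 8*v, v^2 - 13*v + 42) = 1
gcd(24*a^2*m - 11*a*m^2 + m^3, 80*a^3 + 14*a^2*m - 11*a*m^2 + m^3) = 8*a - m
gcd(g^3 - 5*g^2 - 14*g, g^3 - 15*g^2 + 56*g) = g^2 - 7*g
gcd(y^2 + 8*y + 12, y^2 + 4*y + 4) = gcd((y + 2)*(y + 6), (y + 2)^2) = y + 2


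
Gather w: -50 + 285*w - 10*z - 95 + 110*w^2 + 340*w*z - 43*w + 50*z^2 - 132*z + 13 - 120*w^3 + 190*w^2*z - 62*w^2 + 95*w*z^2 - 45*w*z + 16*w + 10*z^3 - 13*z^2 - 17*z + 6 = -120*w^3 + w^2*(190*z + 48) + w*(95*z^2 + 295*z + 258) + 10*z^3 + 37*z^2 - 159*z - 126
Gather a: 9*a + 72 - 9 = 9*a + 63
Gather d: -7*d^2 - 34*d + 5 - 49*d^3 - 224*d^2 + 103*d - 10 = -49*d^3 - 231*d^2 + 69*d - 5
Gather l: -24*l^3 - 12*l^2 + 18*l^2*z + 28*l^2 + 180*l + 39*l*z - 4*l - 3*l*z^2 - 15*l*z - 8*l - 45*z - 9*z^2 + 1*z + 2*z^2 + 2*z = -24*l^3 + l^2*(18*z + 16) + l*(-3*z^2 + 24*z + 168) - 7*z^2 - 42*z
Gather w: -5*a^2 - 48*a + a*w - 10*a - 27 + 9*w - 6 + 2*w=-5*a^2 - 58*a + w*(a + 11) - 33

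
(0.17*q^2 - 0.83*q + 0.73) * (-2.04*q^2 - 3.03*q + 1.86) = -0.3468*q^4 + 1.1781*q^3 + 1.3419*q^2 - 3.7557*q + 1.3578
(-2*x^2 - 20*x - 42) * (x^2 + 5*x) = -2*x^4 - 30*x^3 - 142*x^2 - 210*x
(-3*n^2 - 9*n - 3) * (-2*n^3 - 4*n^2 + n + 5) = 6*n^5 + 30*n^4 + 39*n^3 - 12*n^2 - 48*n - 15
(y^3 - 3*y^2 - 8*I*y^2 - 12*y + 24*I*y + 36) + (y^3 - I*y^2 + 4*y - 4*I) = 2*y^3 - 3*y^2 - 9*I*y^2 - 8*y + 24*I*y + 36 - 4*I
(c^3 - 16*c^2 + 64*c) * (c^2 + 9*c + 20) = c^5 - 7*c^4 - 60*c^3 + 256*c^2 + 1280*c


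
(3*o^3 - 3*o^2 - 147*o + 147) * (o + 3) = 3*o^4 + 6*o^3 - 156*o^2 - 294*o + 441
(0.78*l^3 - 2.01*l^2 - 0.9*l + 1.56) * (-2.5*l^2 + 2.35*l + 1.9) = -1.95*l^5 + 6.858*l^4 - 0.991499999999999*l^3 - 9.834*l^2 + 1.956*l + 2.964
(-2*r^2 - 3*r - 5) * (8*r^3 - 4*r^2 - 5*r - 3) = -16*r^5 - 16*r^4 - 18*r^3 + 41*r^2 + 34*r + 15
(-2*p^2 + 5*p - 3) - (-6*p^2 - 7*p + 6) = 4*p^2 + 12*p - 9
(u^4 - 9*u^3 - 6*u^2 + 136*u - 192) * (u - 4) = u^5 - 13*u^4 + 30*u^3 + 160*u^2 - 736*u + 768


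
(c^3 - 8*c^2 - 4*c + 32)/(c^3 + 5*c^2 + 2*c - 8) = (c^2 - 10*c + 16)/(c^2 + 3*c - 4)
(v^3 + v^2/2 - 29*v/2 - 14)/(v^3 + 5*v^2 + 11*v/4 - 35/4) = 2*(v^2 - 3*v - 4)/(2*v^2 + 3*v - 5)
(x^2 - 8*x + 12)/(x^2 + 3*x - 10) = (x - 6)/(x + 5)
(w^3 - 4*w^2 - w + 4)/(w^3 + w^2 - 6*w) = (w^3 - 4*w^2 - w + 4)/(w*(w^2 + w - 6))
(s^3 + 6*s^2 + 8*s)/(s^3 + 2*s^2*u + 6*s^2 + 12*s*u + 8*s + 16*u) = s/(s + 2*u)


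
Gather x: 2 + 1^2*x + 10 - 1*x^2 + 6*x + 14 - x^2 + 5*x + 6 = -2*x^2 + 12*x + 32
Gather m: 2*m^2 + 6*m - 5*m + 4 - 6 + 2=2*m^2 + m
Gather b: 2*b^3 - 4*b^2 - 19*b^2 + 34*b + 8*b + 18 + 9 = 2*b^3 - 23*b^2 + 42*b + 27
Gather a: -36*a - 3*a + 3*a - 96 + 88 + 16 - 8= -36*a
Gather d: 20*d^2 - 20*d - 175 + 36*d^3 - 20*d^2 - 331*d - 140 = 36*d^3 - 351*d - 315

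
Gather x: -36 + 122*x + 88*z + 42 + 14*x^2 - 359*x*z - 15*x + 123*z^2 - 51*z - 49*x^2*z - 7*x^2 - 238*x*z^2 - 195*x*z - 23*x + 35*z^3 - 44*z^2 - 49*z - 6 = x^2*(7 - 49*z) + x*(-238*z^2 - 554*z + 84) + 35*z^3 + 79*z^2 - 12*z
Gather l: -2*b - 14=-2*b - 14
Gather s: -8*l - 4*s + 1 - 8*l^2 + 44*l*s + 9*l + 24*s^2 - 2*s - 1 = -8*l^2 + l + 24*s^2 + s*(44*l - 6)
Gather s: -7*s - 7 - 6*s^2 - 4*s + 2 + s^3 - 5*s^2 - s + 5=s^3 - 11*s^2 - 12*s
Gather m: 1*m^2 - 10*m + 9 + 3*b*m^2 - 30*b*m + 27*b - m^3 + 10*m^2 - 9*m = 27*b - m^3 + m^2*(3*b + 11) + m*(-30*b - 19) + 9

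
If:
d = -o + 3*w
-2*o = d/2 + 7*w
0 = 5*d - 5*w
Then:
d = 0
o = 0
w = 0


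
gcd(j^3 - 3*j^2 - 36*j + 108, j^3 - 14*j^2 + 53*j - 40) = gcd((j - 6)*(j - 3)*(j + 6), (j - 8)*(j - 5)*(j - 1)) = 1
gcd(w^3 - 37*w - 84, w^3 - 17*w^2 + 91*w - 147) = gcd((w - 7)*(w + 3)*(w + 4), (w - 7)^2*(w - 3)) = w - 7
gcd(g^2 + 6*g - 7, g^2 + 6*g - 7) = g^2 + 6*g - 7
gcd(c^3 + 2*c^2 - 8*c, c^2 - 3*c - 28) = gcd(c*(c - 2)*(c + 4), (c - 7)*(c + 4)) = c + 4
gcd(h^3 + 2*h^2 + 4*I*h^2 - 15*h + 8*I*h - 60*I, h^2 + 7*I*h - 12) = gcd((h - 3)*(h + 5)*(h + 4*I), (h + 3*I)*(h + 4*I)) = h + 4*I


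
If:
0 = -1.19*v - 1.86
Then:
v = -1.56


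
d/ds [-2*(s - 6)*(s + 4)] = 4 - 4*s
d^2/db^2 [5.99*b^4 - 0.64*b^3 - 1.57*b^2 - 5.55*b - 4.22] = 71.88*b^2 - 3.84*b - 3.14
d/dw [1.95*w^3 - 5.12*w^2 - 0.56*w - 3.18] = 5.85*w^2 - 10.24*w - 0.56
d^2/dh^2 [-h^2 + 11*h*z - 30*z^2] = -2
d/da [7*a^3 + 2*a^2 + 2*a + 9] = 21*a^2 + 4*a + 2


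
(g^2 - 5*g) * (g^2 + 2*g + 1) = g^4 - 3*g^3 - 9*g^2 - 5*g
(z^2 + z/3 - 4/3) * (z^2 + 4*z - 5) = z^4 + 13*z^3/3 - 5*z^2 - 7*z + 20/3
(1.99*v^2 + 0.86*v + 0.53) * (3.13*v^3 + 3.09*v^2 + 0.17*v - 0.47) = 6.2287*v^5 + 8.8409*v^4 + 4.6546*v^3 + 0.8486*v^2 - 0.3141*v - 0.2491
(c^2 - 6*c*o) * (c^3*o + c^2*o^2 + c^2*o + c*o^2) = c^5*o - 5*c^4*o^2 + c^4*o - 6*c^3*o^3 - 5*c^3*o^2 - 6*c^2*o^3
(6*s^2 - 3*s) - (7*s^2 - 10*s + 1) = -s^2 + 7*s - 1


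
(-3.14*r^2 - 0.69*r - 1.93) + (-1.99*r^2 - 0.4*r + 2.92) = -5.13*r^2 - 1.09*r + 0.99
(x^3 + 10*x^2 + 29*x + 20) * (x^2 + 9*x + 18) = x^5 + 19*x^4 + 137*x^3 + 461*x^2 + 702*x + 360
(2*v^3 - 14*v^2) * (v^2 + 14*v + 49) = 2*v^5 + 14*v^4 - 98*v^3 - 686*v^2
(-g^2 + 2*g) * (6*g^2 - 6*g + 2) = -6*g^4 + 18*g^3 - 14*g^2 + 4*g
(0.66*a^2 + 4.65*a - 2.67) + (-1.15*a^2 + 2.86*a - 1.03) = -0.49*a^2 + 7.51*a - 3.7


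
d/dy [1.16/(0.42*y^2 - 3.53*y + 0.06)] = (4.0948 - 0.9744*y)/(0.42*y^2 - 3.53*y + 0.06)^2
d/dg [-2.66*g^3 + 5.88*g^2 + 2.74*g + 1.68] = -7.98*g^2 + 11.76*g + 2.74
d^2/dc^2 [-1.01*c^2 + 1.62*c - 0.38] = -2.02000000000000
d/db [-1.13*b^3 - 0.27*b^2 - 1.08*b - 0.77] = -3.39*b^2 - 0.54*b - 1.08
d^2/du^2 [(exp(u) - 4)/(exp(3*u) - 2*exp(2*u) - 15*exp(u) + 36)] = (4*exp(4*u) - 18*exp(3*u) + 8*exp(2*u) - 232*exp(u) - 96)*exp(u)/(exp(7*u) - 42*exp(5*u) + 28*exp(4*u) + 609*exp(3*u) - 756*exp(2*u) - 3024*exp(u) + 5184)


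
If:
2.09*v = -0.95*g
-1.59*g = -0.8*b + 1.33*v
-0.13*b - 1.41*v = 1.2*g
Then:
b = 0.00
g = 0.00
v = 0.00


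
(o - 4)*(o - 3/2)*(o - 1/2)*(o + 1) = o^4 - 5*o^3 + 11*o^2/4 + 23*o/4 - 3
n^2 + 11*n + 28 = (n + 4)*(n + 7)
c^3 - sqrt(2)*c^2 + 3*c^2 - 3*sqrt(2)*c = c*(c + 3)*(c - sqrt(2))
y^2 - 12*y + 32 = (y - 8)*(y - 4)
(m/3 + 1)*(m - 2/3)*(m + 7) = m^3/3 + 28*m^2/9 + 43*m/9 - 14/3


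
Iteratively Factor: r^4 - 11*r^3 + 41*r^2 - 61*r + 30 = (r - 5)*(r^3 - 6*r^2 + 11*r - 6) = (r - 5)*(r - 1)*(r^2 - 5*r + 6) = (r - 5)*(r - 3)*(r - 1)*(r - 2)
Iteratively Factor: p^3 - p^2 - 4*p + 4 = (p + 2)*(p^2 - 3*p + 2) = (p - 1)*(p + 2)*(p - 2)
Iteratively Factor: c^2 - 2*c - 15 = (c + 3)*(c - 5)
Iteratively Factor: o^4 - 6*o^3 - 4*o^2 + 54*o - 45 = (o - 5)*(o^3 - o^2 - 9*o + 9) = (o - 5)*(o - 3)*(o^2 + 2*o - 3) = (o - 5)*(o - 3)*(o - 1)*(o + 3)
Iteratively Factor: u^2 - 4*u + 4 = (u - 2)*(u - 2)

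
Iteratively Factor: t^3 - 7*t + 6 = (t - 1)*(t^2 + t - 6) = (t - 2)*(t - 1)*(t + 3)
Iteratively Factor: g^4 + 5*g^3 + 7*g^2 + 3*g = (g + 3)*(g^3 + 2*g^2 + g) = (g + 1)*(g + 3)*(g^2 + g) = (g + 1)^2*(g + 3)*(g)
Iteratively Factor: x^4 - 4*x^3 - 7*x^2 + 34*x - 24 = (x + 3)*(x^3 - 7*x^2 + 14*x - 8) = (x - 2)*(x + 3)*(x^2 - 5*x + 4) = (x - 4)*(x - 2)*(x + 3)*(x - 1)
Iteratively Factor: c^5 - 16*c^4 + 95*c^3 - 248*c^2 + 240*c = (c - 4)*(c^4 - 12*c^3 + 47*c^2 - 60*c) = (c - 4)^2*(c^3 - 8*c^2 + 15*c) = c*(c - 4)^2*(c^2 - 8*c + 15) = c*(c - 5)*(c - 4)^2*(c - 3)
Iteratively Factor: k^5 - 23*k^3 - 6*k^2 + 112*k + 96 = (k + 1)*(k^4 - k^3 - 22*k^2 + 16*k + 96) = (k + 1)*(k + 4)*(k^3 - 5*k^2 - 2*k + 24) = (k - 3)*(k + 1)*(k + 4)*(k^2 - 2*k - 8) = (k - 3)*(k + 1)*(k + 2)*(k + 4)*(k - 4)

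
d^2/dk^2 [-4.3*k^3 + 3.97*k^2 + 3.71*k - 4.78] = 7.94 - 25.8*k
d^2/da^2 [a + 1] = 0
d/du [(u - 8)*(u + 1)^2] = 3*(u - 5)*(u + 1)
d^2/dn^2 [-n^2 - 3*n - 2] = -2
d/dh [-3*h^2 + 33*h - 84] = 33 - 6*h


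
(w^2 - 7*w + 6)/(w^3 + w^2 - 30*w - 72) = (w - 1)/(w^2 + 7*w + 12)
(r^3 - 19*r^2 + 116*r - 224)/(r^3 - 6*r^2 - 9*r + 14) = (r^2 - 12*r + 32)/(r^2 + r - 2)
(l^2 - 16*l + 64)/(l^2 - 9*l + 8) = (l - 8)/(l - 1)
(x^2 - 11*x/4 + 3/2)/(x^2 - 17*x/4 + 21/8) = 2*(x - 2)/(2*x - 7)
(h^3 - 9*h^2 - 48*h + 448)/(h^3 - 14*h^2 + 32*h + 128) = (h + 7)/(h + 2)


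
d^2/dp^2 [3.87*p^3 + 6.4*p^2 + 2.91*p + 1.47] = 23.22*p + 12.8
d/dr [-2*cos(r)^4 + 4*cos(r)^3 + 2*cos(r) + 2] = 2*(4*cos(r)^3 - 6*cos(r)^2 - 1)*sin(r)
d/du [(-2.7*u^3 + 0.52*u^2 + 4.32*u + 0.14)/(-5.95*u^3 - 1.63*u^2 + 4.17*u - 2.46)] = (7.495*u^4 + 28.89*u^3 + 31.635*u^2 - 2.102*u - 11.211)/(35.4025*u^6 + 19.397*u^5 - 46.9661*u^4 + 15.6798*u^3 + 25.4085*u^2 - 20.5164*u + 6.0516)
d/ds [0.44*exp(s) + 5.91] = 0.44*exp(s)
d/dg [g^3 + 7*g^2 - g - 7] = 3*g^2 + 14*g - 1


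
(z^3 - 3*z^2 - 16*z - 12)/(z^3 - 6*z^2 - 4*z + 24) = (z + 1)/(z - 2)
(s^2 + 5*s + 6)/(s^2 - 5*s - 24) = (s + 2)/(s - 8)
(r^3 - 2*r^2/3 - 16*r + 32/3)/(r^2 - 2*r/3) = r - 16/r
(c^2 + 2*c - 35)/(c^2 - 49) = (c - 5)/(c - 7)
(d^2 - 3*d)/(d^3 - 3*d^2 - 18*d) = (3 - d)/(-d^2 + 3*d + 18)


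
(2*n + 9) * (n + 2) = 2*n^2 + 13*n + 18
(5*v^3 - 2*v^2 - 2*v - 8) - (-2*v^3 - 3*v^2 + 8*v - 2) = 7*v^3 + v^2 - 10*v - 6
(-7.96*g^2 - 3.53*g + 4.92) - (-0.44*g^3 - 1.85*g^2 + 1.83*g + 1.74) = 0.44*g^3 - 6.11*g^2 - 5.36*g + 3.18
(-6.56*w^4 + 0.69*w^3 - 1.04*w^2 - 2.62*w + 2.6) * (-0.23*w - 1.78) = 1.5088*w^5 + 11.5181*w^4 - 0.989*w^3 + 2.4538*w^2 + 4.0656*w - 4.628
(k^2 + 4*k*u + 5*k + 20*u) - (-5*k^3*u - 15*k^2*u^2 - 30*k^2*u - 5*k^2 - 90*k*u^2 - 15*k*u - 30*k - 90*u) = 5*k^3*u + 15*k^2*u^2 + 30*k^2*u + 6*k^2 + 90*k*u^2 + 19*k*u + 35*k + 110*u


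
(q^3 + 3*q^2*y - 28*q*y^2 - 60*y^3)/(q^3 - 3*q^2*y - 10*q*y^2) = (q + 6*y)/q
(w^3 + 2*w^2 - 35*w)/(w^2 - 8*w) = (w^2 + 2*w - 35)/(w - 8)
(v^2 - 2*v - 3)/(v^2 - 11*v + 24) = (v + 1)/(v - 8)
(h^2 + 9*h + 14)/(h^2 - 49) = (h + 2)/(h - 7)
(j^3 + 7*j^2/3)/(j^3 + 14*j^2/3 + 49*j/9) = 3*j/(3*j + 7)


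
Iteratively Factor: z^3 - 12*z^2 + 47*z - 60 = (z - 4)*(z^2 - 8*z + 15) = (z - 5)*(z - 4)*(z - 3)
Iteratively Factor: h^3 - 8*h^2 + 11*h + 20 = (h - 5)*(h^2 - 3*h - 4) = (h - 5)*(h - 4)*(h + 1)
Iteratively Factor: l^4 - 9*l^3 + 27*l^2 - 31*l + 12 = (l - 1)*(l^3 - 8*l^2 + 19*l - 12) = (l - 1)^2*(l^2 - 7*l + 12) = (l - 3)*(l - 1)^2*(l - 4)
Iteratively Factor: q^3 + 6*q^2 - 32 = (q - 2)*(q^2 + 8*q + 16) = (q - 2)*(q + 4)*(q + 4)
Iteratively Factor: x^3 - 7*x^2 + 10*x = (x)*(x^2 - 7*x + 10) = x*(x - 5)*(x - 2)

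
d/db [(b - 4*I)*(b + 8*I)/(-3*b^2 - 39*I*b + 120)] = -3*I/(b^2 + 10*I*b - 25)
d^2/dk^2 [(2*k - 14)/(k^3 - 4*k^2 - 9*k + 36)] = 4*((k - 7)*(-3*k^2 + 8*k + 9)^2 + (-3*k^2 + 8*k - (k - 7)*(3*k - 4) + 9)*(k^3 - 4*k^2 - 9*k + 36))/(k^3 - 4*k^2 - 9*k + 36)^3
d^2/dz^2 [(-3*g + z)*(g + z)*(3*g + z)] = 2*g + 6*z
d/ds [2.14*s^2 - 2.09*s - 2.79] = 4.28*s - 2.09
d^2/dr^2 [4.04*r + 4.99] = 0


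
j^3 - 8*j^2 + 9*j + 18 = (j - 6)*(j - 3)*(j + 1)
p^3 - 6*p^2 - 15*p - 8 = (p - 8)*(p + 1)^2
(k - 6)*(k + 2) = k^2 - 4*k - 12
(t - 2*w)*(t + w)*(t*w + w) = t^3*w - t^2*w^2 + t^2*w - 2*t*w^3 - t*w^2 - 2*w^3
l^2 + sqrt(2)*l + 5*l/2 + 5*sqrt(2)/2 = (l + 5/2)*(l + sqrt(2))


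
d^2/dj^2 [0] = 0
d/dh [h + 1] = 1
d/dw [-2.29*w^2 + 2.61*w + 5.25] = 2.61 - 4.58*w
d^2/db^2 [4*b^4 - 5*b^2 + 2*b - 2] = 48*b^2 - 10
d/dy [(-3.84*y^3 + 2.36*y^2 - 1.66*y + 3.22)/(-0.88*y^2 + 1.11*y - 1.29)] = (3.3792*y^4 - 8.5248*y^3 + 16.0196*y^2 - 0.4216*y - 1.4328)/(0.7744*y^4 - 1.9536*y^3 + 3.5025*y^2 - 2.8638*y + 1.6641)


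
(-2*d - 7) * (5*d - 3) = -10*d^2 - 29*d + 21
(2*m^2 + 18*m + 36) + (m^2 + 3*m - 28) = 3*m^2 + 21*m + 8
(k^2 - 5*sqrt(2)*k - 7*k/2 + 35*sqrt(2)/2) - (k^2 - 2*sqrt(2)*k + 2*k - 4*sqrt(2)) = -11*k/2 - 3*sqrt(2)*k + 43*sqrt(2)/2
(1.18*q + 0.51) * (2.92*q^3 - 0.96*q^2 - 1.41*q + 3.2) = 3.4456*q^4 + 0.3564*q^3 - 2.1534*q^2 + 3.0569*q + 1.632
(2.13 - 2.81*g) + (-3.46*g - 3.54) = -6.27*g - 1.41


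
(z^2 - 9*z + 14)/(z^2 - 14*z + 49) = (z - 2)/(z - 7)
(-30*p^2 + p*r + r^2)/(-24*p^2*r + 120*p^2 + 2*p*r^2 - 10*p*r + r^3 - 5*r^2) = (5*p - r)/(4*p*r - 20*p - r^2 + 5*r)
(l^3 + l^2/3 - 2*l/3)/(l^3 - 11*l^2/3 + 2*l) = (l + 1)/(l - 3)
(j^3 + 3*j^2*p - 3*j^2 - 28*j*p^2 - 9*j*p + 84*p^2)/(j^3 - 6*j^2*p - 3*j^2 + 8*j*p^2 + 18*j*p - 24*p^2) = (-j - 7*p)/(-j + 2*p)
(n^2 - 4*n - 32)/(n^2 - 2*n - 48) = (n + 4)/(n + 6)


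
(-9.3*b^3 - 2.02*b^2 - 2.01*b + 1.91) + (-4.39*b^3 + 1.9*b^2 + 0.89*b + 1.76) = -13.69*b^3 - 0.12*b^2 - 1.12*b + 3.67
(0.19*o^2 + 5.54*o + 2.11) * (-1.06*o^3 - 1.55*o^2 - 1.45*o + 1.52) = -0.2014*o^5 - 6.1669*o^4 - 11.0991*o^3 - 11.0147*o^2 + 5.3613*o + 3.2072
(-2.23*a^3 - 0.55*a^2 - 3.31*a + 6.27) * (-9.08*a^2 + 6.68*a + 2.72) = 20.2484*a^5 - 9.9024*a^4 + 20.3152*a^3 - 80.5384*a^2 + 32.8804*a + 17.0544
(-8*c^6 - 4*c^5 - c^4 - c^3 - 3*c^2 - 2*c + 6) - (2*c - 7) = -8*c^6 - 4*c^5 - c^4 - c^3 - 3*c^2 - 4*c + 13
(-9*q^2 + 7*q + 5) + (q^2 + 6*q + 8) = -8*q^2 + 13*q + 13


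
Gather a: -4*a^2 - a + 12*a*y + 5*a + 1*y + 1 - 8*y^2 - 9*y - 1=-4*a^2 + a*(12*y + 4) - 8*y^2 - 8*y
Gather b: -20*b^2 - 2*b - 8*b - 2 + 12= -20*b^2 - 10*b + 10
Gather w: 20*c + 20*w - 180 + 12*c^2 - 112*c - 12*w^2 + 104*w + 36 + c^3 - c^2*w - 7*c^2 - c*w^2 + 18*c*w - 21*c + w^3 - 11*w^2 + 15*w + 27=c^3 + 5*c^2 - 113*c + w^3 + w^2*(-c - 23) + w*(-c^2 + 18*c + 139) - 117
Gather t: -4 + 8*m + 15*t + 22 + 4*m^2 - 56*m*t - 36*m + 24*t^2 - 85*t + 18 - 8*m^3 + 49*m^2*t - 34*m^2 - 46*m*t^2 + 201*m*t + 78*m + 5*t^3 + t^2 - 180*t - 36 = -8*m^3 - 30*m^2 + 50*m + 5*t^3 + t^2*(25 - 46*m) + t*(49*m^2 + 145*m - 250)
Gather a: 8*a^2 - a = 8*a^2 - a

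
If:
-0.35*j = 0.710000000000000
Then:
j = -2.03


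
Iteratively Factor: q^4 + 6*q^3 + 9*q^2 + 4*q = (q + 4)*(q^3 + 2*q^2 + q) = (q + 1)*(q + 4)*(q^2 + q) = q*(q + 1)*(q + 4)*(q + 1)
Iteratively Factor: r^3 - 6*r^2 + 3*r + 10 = (r - 2)*(r^2 - 4*r - 5) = (r - 2)*(r + 1)*(r - 5)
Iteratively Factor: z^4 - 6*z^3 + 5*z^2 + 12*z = (z + 1)*(z^3 - 7*z^2 + 12*z) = (z - 4)*(z + 1)*(z^2 - 3*z) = z*(z - 4)*(z + 1)*(z - 3)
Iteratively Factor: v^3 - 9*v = (v - 3)*(v^2 + 3*v) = v*(v - 3)*(v + 3)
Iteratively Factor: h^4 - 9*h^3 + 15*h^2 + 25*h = (h - 5)*(h^3 - 4*h^2 - 5*h) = (h - 5)*(h + 1)*(h^2 - 5*h) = (h - 5)^2*(h + 1)*(h)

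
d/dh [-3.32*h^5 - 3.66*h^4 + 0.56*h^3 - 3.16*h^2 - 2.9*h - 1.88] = -16.6*h^4 - 14.64*h^3 + 1.68*h^2 - 6.32*h - 2.9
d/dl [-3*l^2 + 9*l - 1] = 9 - 6*l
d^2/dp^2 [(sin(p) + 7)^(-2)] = 2*(7*sin(p) + cos(2*p) + 2)/(sin(p) + 7)^4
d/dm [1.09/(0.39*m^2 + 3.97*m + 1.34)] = (-0.8502*m - 4.3273)/(0.39*m^2 + 3.97*m + 1.34)^2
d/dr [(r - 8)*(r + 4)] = 2*r - 4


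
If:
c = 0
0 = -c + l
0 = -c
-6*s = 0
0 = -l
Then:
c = 0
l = 0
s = 0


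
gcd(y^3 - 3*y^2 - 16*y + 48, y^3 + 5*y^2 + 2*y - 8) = y + 4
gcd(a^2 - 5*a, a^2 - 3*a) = a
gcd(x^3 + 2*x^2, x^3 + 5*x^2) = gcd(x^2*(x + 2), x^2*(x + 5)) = x^2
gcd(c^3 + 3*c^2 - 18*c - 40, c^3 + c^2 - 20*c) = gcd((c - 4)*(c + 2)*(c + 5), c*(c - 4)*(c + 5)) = c^2 + c - 20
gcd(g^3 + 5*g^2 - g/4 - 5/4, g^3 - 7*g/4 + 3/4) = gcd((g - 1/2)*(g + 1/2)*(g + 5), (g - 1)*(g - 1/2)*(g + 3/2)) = g - 1/2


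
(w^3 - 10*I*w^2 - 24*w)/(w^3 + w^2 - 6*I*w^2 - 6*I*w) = (w - 4*I)/(w + 1)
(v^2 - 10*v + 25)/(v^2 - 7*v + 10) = (v - 5)/(v - 2)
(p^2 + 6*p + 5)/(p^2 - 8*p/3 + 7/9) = 9*(p^2 + 6*p + 5)/(9*p^2 - 24*p + 7)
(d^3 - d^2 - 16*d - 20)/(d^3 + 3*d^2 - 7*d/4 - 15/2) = 4*(d^2 - 3*d - 10)/(4*d^2 + 4*d - 15)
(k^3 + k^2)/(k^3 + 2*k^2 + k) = k/(k + 1)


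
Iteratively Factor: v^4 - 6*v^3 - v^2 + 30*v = (v + 2)*(v^3 - 8*v^2 + 15*v) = (v - 5)*(v + 2)*(v^2 - 3*v) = v*(v - 5)*(v + 2)*(v - 3)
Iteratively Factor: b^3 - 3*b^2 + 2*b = (b - 1)*(b^2 - 2*b) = b*(b - 1)*(b - 2)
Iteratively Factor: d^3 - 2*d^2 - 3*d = (d - 3)*(d^2 + d) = (d - 3)*(d + 1)*(d)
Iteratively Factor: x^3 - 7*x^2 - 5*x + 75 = (x - 5)*(x^2 - 2*x - 15) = (x - 5)*(x + 3)*(x - 5)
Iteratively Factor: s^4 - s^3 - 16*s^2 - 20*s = (s - 5)*(s^3 + 4*s^2 + 4*s) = (s - 5)*(s + 2)*(s^2 + 2*s) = s*(s - 5)*(s + 2)*(s + 2)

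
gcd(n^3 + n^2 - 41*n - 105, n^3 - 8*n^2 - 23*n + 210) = n^2 - 2*n - 35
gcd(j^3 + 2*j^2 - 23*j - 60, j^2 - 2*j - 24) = j + 4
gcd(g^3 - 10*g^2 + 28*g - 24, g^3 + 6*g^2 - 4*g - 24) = g - 2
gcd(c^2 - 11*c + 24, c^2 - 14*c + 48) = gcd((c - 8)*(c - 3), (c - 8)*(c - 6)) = c - 8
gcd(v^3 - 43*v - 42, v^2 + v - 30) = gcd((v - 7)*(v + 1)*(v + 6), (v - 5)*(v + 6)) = v + 6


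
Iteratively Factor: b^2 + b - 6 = (b - 2)*(b + 3)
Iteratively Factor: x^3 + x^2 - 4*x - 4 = (x + 2)*(x^2 - x - 2) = (x + 1)*(x + 2)*(x - 2)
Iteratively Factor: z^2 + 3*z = (z + 3)*(z)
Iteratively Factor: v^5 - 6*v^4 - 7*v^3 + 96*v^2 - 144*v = (v - 4)*(v^4 - 2*v^3 - 15*v^2 + 36*v) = (v - 4)*(v + 4)*(v^3 - 6*v^2 + 9*v) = (v - 4)*(v - 3)*(v + 4)*(v^2 - 3*v) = v*(v - 4)*(v - 3)*(v + 4)*(v - 3)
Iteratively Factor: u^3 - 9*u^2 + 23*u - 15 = (u - 1)*(u^2 - 8*u + 15) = (u - 5)*(u - 1)*(u - 3)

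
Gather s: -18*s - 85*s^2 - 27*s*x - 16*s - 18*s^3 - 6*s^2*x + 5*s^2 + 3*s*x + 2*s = -18*s^3 + s^2*(-6*x - 80) + s*(-24*x - 32)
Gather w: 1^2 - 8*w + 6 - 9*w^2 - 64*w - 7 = -9*w^2 - 72*w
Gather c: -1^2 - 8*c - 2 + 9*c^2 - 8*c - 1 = 9*c^2 - 16*c - 4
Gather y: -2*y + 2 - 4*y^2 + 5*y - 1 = -4*y^2 + 3*y + 1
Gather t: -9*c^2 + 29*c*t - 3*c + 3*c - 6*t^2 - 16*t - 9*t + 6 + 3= -9*c^2 - 6*t^2 + t*(29*c - 25) + 9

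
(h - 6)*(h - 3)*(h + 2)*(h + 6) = h^4 - h^3 - 42*h^2 + 36*h + 216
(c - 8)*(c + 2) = c^2 - 6*c - 16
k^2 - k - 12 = (k - 4)*(k + 3)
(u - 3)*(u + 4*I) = u^2 - 3*u + 4*I*u - 12*I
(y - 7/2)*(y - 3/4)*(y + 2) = y^3 - 9*y^2/4 - 47*y/8 + 21/4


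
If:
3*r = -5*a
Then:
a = -3*r/5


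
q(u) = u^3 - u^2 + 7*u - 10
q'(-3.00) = 40.00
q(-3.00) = -67.00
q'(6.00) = 103.00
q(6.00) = 212.00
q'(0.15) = 6.77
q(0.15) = -8.97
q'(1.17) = 8.77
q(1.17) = -1.58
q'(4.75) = 65.19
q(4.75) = 107.86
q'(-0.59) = 9.22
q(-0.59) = -14.68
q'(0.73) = 7.14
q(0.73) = -5.03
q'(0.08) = 6.86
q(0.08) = -9.45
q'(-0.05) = 7.11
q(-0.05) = -10.35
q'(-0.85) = 10.87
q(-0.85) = -17.29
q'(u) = 3*u^2 - 2*u + 7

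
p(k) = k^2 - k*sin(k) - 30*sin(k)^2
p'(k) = -k*cos(k) + 2*k - 60*sin(k)*cos(k) - sin(k)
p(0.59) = -9.27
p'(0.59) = -27.60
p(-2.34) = -11.69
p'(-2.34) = -35.57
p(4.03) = 1.30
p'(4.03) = -17.99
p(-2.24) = -15.19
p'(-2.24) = -34.28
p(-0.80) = -15.37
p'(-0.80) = 29.66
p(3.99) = 2.03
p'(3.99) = -18.39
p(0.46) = -5.91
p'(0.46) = -23.80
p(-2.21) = -16.21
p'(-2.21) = -33.66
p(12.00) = 141.80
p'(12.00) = 41.58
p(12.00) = 141.80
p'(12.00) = 41.58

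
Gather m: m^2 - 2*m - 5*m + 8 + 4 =m^2 - 7*m + 12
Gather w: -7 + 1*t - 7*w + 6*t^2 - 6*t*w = 6*t^2 + t + w*(-6*t - 7) - 7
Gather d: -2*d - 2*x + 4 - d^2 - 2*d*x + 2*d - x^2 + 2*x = -d^2 - 2*d*x - x^2 + 4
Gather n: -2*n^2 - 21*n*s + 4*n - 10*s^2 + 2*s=-2*n^2 + n*(4 - 21*s) - 10*s^2 + 2*s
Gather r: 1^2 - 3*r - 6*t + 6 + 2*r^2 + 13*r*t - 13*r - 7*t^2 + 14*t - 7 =2*r^2 + r*(13*t - 16) - 7*t^2 + 8*t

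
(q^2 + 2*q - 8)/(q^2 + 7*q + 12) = (q - 2)/(q + 3)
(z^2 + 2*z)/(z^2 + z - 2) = z/(z - 1)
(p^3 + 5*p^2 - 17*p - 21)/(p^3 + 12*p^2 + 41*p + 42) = (p^2 - 2*p - 3)/(p^2 + 5*p + 6)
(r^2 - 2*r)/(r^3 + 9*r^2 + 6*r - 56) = r/(r^2 + 11*r + 28)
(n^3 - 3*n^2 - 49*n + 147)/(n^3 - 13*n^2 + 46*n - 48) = (n^2 - 49)/(n^2 - 10*n + 16)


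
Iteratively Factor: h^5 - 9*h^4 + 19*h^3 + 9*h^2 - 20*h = (h + 1)*(h^4 - 10*h^3 + 29*h^2 - 20*h) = (h - 5)*(h + 1)*(h^3 - 5*h^2 + 4*h) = (h - 5)*(h - 4)*(h + 1)*(h^2 - h) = h*(h - 5)*(h - 4)*(h + 1)*(h - 1)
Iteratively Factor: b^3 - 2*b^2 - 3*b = (b)*(b^2 - 2*b - 3) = b*(b - 3)*(b + 1)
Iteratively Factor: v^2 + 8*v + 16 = (v + 4)*(v + 4)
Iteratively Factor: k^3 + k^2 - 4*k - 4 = (k + 2)*(k^2 - k - 2) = (k - 2)*(k + 2)*(k + 1)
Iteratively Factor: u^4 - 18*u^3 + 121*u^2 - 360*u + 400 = (u - 5)*(u^3 - 13*u^2 + 56*u - 80) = (u - 5)*(u - 4)*(u^2 - 9*u + 20) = (u - 5)^2*(u - 4)*(u - 4)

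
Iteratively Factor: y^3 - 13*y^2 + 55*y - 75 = (y - 5)*(y^2 - 8*y + 15) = (y - 5)^2*(y - 3)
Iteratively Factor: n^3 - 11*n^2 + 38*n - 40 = (n - 2)*(n^2 - 9*n + 20) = (n - 5)*(n - 2)*(n - 4)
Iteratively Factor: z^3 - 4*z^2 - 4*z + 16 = (z + 2)*(z^2 - 6*z + 8) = (z - 2)*(z + 2)*(z - 4)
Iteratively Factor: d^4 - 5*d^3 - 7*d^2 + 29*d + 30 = (d + 1)*(d^3 - 6*d^2 - d + 30) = (d - 5)*(d + 1)*(d^2 - d - 6) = (d - 5)*(d + 1)*(d + 2)*(d - 3)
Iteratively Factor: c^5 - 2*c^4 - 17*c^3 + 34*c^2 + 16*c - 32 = (c + 4)*(c^4 - 6*c^3 + 7*c^2 + 6*c - 8) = (c + 1)*(c + 4)*(c^3 - 7*c^2 + 14*c - 8) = (c - 4)*(c + 1)*(c + 4)*(c^2 - 3*c + 2) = (c - 4)*(c - 1)*(c + 1)*(c + 4)*(c - 2)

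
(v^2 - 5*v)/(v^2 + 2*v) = (v - 5)/(v + 2)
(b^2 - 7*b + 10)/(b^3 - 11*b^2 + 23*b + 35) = (b - 2)/(b^2 - 6*b - 7)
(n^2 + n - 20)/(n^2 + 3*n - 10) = (n - 4)/(n - 2)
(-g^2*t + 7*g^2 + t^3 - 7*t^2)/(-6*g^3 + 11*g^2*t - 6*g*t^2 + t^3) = (g*t - 7*g + t^2 - 7*t)/(6*g^2 - 5*g*t + t^2)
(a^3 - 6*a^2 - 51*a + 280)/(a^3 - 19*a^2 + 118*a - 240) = (a + 7)/(a - 6)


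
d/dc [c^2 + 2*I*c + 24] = 2*c + 2*I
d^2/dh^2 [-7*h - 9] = 0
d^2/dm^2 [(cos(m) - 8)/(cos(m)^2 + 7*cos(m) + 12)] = (-9*(1 - cos(2*m))^2*cos(m)/4 + 39*(1 - cos(2*m))^2/4 - 1042*cos(m) + 61*cos(2*m) + 117*cos(3*m)/2 + cos(5*m)/2 - 738)/((cos(m) + 3)^3*(cos(m) + 4)^3)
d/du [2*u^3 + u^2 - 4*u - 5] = 6*u^2 + 2*u - 4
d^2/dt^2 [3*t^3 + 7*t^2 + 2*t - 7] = 18*t + 14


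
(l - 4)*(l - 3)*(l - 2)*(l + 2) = l^4 - 7*l^3 + 8*l^2 + 28*l - 48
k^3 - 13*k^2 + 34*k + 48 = (k - 8)*(k - 6)*(k + 1)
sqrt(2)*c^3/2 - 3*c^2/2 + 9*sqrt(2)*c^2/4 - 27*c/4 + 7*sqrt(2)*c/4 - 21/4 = (c + 7/2)*(c - 3*sqrt(2)/2)*(sqrt(2)*c/2 + sqrt(2)/2)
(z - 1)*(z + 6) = z^2 + 5*z - 6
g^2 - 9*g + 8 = (g - 8)*(g - 1)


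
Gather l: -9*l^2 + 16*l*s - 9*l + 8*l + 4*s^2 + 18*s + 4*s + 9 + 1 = -9*l^2 + l*(16*s - 1) + 4*s^2 + 22*s + 10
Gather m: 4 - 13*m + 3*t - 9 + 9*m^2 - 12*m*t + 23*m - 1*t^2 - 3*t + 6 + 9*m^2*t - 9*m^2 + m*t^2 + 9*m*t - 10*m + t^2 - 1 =9*m^2*t + m*(t^2 - 3*t)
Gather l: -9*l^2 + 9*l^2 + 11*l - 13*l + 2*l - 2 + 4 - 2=0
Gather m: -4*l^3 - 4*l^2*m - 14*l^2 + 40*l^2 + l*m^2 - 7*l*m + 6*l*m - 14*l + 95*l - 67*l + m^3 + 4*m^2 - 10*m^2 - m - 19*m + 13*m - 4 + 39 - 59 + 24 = -4*l^3 + 26*l^2 + 14*l + m^3 + m^2*(l - 6) + m*(-4*l^2 - l - 7)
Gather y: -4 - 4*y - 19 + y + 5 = -3*y - 18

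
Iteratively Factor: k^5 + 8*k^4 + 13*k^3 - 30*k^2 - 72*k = (k - 2)*(k^4 + 10*k^3 + 33*k^2 + 36*k) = (k - 2)*(k + 3)*(k^3 + 7*k^2 + 12*k) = (k - 2)*(k + 3)^2*(k^2 + 4*k) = k*(k - 2)*(k + 3)^2*(k + 4)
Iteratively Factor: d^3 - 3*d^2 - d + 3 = (d - 3)*(d^2 - 1) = (d - 3)*(d - 1)*(d + 1)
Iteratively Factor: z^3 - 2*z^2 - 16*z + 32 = (z + 4)*(z^2 - 6*z + 8) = (z - 2)*(z + 4)*(z - 4)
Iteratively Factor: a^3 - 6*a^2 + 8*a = (a - 4)*(a^2 - 2*a) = (a - 4)*(a - 2)*(a)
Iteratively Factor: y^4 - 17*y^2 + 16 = (y - 4)*(y^3 + 4*y^2 - y - 4) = (y - 4)*(y - 1)*(y^2 + 5*y + 4) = (y - 4)*(y - 1)*(y + 1)*(y + 4)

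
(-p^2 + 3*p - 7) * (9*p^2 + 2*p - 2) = -9*p^4 + 25*p^3 - 55*p^2 - 20*p + 14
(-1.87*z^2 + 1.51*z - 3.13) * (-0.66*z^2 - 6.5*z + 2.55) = 1.2342*z^4 + 11.1584*z^3 - 12.5177*z^2 + 24.1955*z - 7.9815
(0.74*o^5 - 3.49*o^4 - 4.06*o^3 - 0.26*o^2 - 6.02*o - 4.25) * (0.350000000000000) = 0.259*o^5 - 1.2215*o^4 - 1.421*o^3 - 0.091*o^2 - 2.107*o - 1.4875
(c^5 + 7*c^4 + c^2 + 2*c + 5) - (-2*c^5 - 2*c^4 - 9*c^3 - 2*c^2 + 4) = 3*c^5 + 9*c^4 + 9*c^3 + 3*c^2 + 2*c + 1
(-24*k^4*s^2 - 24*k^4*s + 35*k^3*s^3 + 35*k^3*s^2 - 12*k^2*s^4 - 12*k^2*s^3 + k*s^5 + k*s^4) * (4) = -96*k^4*s^2 - 96*k^4*s + 140*k^3*s^3 + 140*k^3*s^2 - 48*k^2*s^4 - 48*k^2*s^3 + 4*k*s^5 + 4*k*s^4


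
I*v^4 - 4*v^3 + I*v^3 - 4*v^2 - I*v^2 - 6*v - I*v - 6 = (v + 1)*(v + 2*I)*(v + 3*I)*(I*v + 1)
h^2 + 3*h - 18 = (h - 3)*(h + 6)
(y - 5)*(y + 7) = y^2 + 2*y - 35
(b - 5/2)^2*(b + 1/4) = b^3 - 19*b^2/4 + 5*b + 25/16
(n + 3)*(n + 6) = n^2 + 9*n + 18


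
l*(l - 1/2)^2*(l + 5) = l^4 + 4*l^3 - 19*l^2/4 + 5*l/4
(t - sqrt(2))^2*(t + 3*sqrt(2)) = t^3 + sqrt(2)*t^2 - 10*t + 6*sqrt(2)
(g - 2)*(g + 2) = g^2 - 4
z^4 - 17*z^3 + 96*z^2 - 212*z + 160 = (z - 8)*(z - 5)*(z - 2)^2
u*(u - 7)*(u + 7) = u^3 - 49*u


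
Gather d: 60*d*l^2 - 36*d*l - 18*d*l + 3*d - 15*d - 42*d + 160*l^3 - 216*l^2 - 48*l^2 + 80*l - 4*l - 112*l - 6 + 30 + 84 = d*(60*l^2 - 54*l - 54) + 160*l^3 - 264*l^2 - 36*l + 108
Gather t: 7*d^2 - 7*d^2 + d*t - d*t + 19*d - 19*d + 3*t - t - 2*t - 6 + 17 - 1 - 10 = 0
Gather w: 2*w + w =3*w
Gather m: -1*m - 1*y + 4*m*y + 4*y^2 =m*(4*y - 1) + 4*y^2 - y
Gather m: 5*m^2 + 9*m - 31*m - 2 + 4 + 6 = 5*m^2 - 22*m + 8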